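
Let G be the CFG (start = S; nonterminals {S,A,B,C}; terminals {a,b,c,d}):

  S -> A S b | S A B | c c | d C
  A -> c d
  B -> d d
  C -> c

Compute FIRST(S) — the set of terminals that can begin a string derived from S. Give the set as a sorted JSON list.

FIRST sets, iterate to fixpoint:
iter 1:
  A via A→c d: +{c}
  B via B→d d: +{d}
  C via C→c: +{c}
  S via S→A S b: +{c}
  S via S→d C: +{d}
  FIRST(S)={c,d}  FIRST(A)={c}  FIRST(B)={d}  FIRST(C)={c}
iter 2: (stable)
  FIRST(S)={c,d}  FIRST(A)={c}  FIRST(B)={d}  FIRST(C)={c}

FIRST(S) = ["c", "d"]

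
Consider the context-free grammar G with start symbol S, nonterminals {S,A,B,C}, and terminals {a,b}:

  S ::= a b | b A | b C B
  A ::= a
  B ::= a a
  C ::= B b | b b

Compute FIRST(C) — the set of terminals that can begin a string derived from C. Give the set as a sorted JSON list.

Compute FIRST by fixpoint:
pass 1:
  A via A→a: +{a}
  B via B→a a: +{a}
  C via C→B b: +{a}
  C via C→b b: +{b}
  S via S→a b: +{a}
  S via S→b A: +{b}
  FIRST[S]={a,b}  FIRST[A]={a}  FIRST[B]={a}  FIRST[C]={a,b}
pass 2: (stable)
  FIRST[S]={a,b}  FIRST[A]={a}  FIRST[B]={a}  FIRST[C]={a,b}

FIRST(C) = ["a", "b"]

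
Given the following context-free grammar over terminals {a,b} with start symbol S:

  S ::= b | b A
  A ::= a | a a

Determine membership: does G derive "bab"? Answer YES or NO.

Convert to CNF:
  S -> T1 A | b
  A -> T0 T0 | a
  T0 -> a
  T1 -> b

CYK table (by increasing span):
  [0..0]={S,T1}  "b"  orig:{S}
  [1..1]={A,T0}  "a"  orig:{A}
  [2..2]={S,T1}  "b"  orig:{S}
  [0..1]={S}  "ba"
  [1..2]=∅  "ab"
  [0..2]=∅  "bab"

S ∉ T[0,2] ⇒ NO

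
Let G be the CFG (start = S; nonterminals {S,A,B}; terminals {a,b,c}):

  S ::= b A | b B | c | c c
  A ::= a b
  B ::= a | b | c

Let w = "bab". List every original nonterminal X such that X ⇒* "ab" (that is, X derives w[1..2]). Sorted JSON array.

CNF form of G:
  S -> T1 A | T1 B | T2 T2 | c
  A -> T0 T1
  B -> a | b | c
  T0 -> a
  T1 -> b
  T2 -> c

CYK table (by increasing span) — only the sub-triangle for w[1..2]:
  cell(1,1) a: {B,T0}  orig:{B}
  cell(2,2) b: {B,T1}  orig:{B}
  cell(1,2) ab: {A}

Original NTs in T[1,2] deriving "ab": ["A"]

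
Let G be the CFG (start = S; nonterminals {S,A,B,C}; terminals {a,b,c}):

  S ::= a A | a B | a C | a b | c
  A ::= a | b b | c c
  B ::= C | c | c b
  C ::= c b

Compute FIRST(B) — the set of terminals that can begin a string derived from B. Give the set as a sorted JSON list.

FIRST iteration:
[1]
  A via A→a: +{a}
  A via A→b b: +{b}
  A via A→c c: +{c}
  B via B→c: +{c}
  C via C→c b: +{c}
  S via S→a A: +{a}
  S via S→c: +{c}
  FIRST(S)={a,c}  FIRST(A)={a,b,c}  FIRST(B)={c}  FIRST(C)={c}
[2] — fixpoint
  FIRST(S)={a,c}  FIRST(A)={a,b,c}  FIRST(B)={c}  FIRST(C)={c}

FIRST(B) = ["c"]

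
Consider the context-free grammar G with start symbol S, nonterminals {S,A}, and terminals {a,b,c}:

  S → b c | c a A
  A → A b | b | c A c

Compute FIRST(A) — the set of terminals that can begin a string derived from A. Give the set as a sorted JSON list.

FIRST sets, iterate to fixpoint:
round 1:
  A via A→b: +{b}
  A via A→c A c: +{c}
  S via S→b c: +{b}
  S via S→c a A: +{c}
  FIRST[S]={b,c}  FIRST[A]={b,c}
round 2: — fixpoint
  FIRST[S]={b,c}  FIRST[A]={b,c}

FIRST(A) = ["b", "c"]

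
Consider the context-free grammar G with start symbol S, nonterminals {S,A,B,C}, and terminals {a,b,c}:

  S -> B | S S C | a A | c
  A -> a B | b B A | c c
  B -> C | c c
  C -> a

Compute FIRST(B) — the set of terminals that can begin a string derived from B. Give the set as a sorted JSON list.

FIRST iteration:
iter 1:
  A via A→a B: +{a}
  A via A→b B A: +{b}
  A via A→c c: +{c}
  B via B→c c: +{c}
  C via C→a: +{a}
  S via S→B: +{c}
  S via S→a A: +{a}
  FIRST(S)={a,c}  FIRST(A)={a,b,c}  FIRST(B)={c}  FIRST(C)={a}
iter 2:
  B via B→C: +{a}
  FIRST(S)={a,c}  FIRST(A)={a,b,c}  FIRST(B)={a,c}  FIRST(C)={a}
iter 3: (stable)
  FIRST(S)={a,c}  FIRST(A)={a,b,c}  FIRST(B)={a,c}  FIRST(C)={a}

FIRST(B) = ["a", "c"]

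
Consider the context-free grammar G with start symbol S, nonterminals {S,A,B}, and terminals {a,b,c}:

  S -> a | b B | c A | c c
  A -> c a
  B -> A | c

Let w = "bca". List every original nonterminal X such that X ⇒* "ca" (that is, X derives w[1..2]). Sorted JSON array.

Convert to CNF:
  S -> T0 A | T0 T0 | T2 B | a
  A -> T0 T1
  B -> T0 T1 | c
  T0 -> c
  T1 -> a
  T2 -> b

Fill CYK table bottom-up — only the sub-triangle for w[1..2]:
  T[1,1] 'c' = {B,T0}  orig:{B}
  T[2,2] 'a' = {S,T1}  orig:{S}
  T[1,2] 'ca' = {A,B}

Original NTs in T[1,2] deriving "ca": ["A", "B"]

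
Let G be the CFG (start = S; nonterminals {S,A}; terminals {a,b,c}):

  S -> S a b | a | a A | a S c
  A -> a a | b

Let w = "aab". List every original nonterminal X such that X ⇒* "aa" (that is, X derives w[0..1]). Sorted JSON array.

Convert to CNF:
  S -> S X3 | T0 A | T0 X4 | a
  A -> T0 T0 | b
  T0 -> a
  T1 -> b
  T2 -> c
  X3 -> T0 T1
  X4 -> S T2

CYK table (by increasing span) (cells [i..j] with 0 ≤ i ≤ j ≤ 1 only):
  cell(0,0) a: {S,T0}  orig:{S}
  cell(1,1) a: {S,T0}  orig:{S}
  cell(0,1) aa: {A}

Original NTs in T[0,1] deriving "aa": ["A"]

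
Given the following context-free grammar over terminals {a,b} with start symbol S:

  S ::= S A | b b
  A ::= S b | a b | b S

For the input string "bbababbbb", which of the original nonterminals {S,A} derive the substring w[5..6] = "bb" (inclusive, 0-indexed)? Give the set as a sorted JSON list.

Convert to CNF:
  S -> S A | T0 T0
  A -> S T0 | T0 S | T1 T0
  T0 -> b
  T1 -> a

CYK fill — only the sub-triangle for w[5..6]:
  T[5,5] 'b' = {T0}  orig:{}
  T[6,6] 'b' = {T0}  orig:{}
  T[5,6] 'bb' = {S}

Original NTs in T[5,6] deriving "bb": ["S"]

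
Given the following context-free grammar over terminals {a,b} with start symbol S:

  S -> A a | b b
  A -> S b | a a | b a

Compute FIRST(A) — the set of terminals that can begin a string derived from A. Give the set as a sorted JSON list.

Compute FIRST by fixpoint:
iter 1:
  A via A→a a: +{a}
  A via A→b a: +{b}
  S via S→A a: +{a,b}
  FIRST(S)={a,b}  FIRST(A)={a,b}
iter 2: (stable)
  FIRST(S)={a,b}  FIRST(A)={a,b}

FIRST(A) = ["a", "b"]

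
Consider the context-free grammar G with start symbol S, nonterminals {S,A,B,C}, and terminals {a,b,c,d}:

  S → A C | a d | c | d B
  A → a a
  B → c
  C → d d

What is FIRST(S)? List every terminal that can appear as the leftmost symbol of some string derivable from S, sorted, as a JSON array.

Compute FIRST by fixpoint:
round 1:
  A via A→a a: +{a}
  B via B→c: +{c}
  C via C→d d: +{d}
  S via S→A C: +{a}
  S via S→c: +{c}
  S via S→d B: +{d}
  FIRST[S]={a,c,d}  FIRST[A]={a}  FIRST[B]={c}  FIRST[C]={d}
round 2: done
  FIRST[S]={a,c,d}  FIRST[A]={a}  FIRST[B]={c}  FIRST[C]={d}

FIRST(S) = ["a", "c", "d"]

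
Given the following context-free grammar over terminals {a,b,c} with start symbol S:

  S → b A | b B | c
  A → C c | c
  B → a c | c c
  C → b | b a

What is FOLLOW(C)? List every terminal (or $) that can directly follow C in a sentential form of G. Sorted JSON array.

FIRST sets, iterate to fixpoint:
pass 1:
  A via A→c: +{c}
  B via B→a c: +{a}
  B via B→c c: +{c}
  C via C→b: +{b}
  S via S→b A: +{b}
  S via S→c: +{c}
  S: {b,c}  A: {c}  B: {a,c}  C: {b}
pass 2:
  A via A→C c: +{b}
  S: {b,c}  A: {b,c}  B: {a,c}  C: {b}
pass 3: done
  S: {b,c}  A: {b,c}  B: {a,c}  C: {b}

Compute FOLLOW by fixpoint:
initialize: $ ∈ FOLLOW(S)
round 1:
  A→C c: FOLLOW(C) ⊇ FIRST(c) = {c}; new: +{c}
  S→b A: FOLLOW(A) ⊇ FOLLOW(S) ⊇ {$}; new: +{$}
  S→b B: FOLLOW(B) ⊇ FOLLOW(S) ⊇ {$}; new: +{$}
  FOLLOW(S)={$}  FOLLOW(A)={$}  FOLLOW(B)={$}  FOLLOW(C)={c}
round 2: done
  FOLLOW(S)={$}  FOLLOW(A)={$}  FOLLOW(B)={$}  FOLLOW(C)={c}

FOLLOW(C) = ["c"]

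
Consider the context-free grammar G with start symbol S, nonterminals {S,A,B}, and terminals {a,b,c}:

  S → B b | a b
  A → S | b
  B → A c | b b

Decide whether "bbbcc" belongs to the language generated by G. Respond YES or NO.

CNF form of G:
  S -> B T0 | T1 T0
  A -> B T0 | T1 T0 | b
  B -> A T2 | T0 T0
  T0 -> b
  T1 -> a
  T2 -> c

Fill CYK table bottom-up:
  [0..0]={A,T0}  "b"  orig:{A}
  [1..1]={A,T0}  "b"  orig:{A}
  [2..2]={A,T0}  "b"  orig:{A}
  [3..3]={T2}  "c"  orig:{}
  [4..4]={T2}  "c"  orig:{}
  [0..1]={B}  "bb"
  [1..2]={B}  "bb"
  [2..3]={B}  "bc"
  [3..4]=∅  "cc"
  [0..2]={A,S}  "bbb"
  [1..3]=∅  "bbc"
  [2..4]=∅  "bcc"
  [0..3]={B}  "bbbc"
  [1..4]=∅  "bbcc"
  [0..4]=∅  "bbbcc"

S ∉ T[0,4] ⇒ NO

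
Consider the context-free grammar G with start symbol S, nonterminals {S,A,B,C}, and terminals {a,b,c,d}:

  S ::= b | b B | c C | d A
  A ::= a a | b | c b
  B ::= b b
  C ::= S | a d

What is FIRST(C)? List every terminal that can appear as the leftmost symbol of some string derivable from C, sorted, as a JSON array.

FIRST sets, iterate to fixpoint:
pass 1:
  A via A→a a: +{a}
  A via A→b: +{b}
  A via A→c b: +{c}
  B via B→b b: +{b}
  C via C→a d: +{a}
  S via S→b: +{b}
  S via S→c C: +{c}
  S via S→d A: +{d}
  FIRST[S]={b,c,d}  FIRST[A]={a,b,c}  FIRST[B]={b}  FIRST[C]={a}
pass 2:
  C via C→S: +{b,c,d}
  FIRST[S]={b,c,d}  FIRST[A]={a,b,c}  FIRST[B]={b}  FIRST[C]={a,b,c,d}
pass 3: (no change)
  FIRST[S]={b,c,d}  FIRST[A]={a,b,c}  FIRST[B]={b}  FIRST[C]={a,b,c,d}

FIRST(C) = ["a", "b", "c", "d"]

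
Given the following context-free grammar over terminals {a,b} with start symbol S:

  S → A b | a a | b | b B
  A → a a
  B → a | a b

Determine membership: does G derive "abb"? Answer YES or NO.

CNF form of G:
  S -> A T1 | T0 T0 | T1 B | b
  A -> T0 T0
  B -> T0 T1 | a
  T0 -> a
  T1 -> b

CYK table (by increasing span):
  T[0,0] 'a' = {B,T0}  orig:{B}
  T[1,1] 'b' = {S,T1}  orig:{S}
  T[2,2] 'b' = {S,T1}  orig:{S}
  T[0,1] 'ab' = {B}
  T[1,2] 'bb' = ∅
  T[0,2] 'abb' = ∅

S ∉ T[0,2] ⇒ NO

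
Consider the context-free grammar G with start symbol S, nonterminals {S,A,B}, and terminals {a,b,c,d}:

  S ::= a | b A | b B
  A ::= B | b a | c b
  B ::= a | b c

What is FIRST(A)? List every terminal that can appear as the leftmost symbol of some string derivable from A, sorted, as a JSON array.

FIRST sets, iterate to fixpoint:
[1]
  A via A→b a: +{b}
  A via A→c b: +{c}
  B via B→a: +{a}
  B via B→b c: +{b}
  S via S→a: +{a}
  S via S→b A: +{b}
  FIRST(S)={a,b}  FIRST(A)={b,c}  FIRST(B)={a,b}
[2]
  A via A→B: +{a}
  FIRST(S)={a,b}  FIRST(A)={a,b,c}  FIRST(B)={a,b}
[3] done
  FIRST(S)={a,b}  FIRST(A)={a,b,c}  FIRST(B)={a,b}

FIRST(A) = ["a", "b", "c"]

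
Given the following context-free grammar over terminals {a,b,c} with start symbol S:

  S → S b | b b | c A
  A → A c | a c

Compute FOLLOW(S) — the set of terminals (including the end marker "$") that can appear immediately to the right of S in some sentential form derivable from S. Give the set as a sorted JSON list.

FIRST iteration:
pass 1:
  A via A→a c: +{a}
  S via S→b b: +{b}
  S via S→c A: +{c}
  FIRST(S)={b,c}  FIRST(A)={a}
pass 2: (no change)
  FIRST(S)={b,c}  FIRST(A)={a}

Compute FOLLOW by fixpoint:
FOLLOW(S) := {$}
[1]
  A→A c: FOLLOW(A) ⊇ FIRST(c) = {c}; new: +{c}
  S→S b: FOLLOW(S) ⊇ FIRST(b) = {b}; new: +{b}
  S→c A: FOLLOW(A) ⊇ FOLLOW(S) ⊇ {$,b}; new: +{$,b}
  FOLLOW(S)={$,b}  FOLLOW(A)={$,b,c}
[2] (no change)
  FOLLOW(S)={$,b}  FOLLOW(A)={$,b,c}

FOLLOW(S) = ["$", "b"]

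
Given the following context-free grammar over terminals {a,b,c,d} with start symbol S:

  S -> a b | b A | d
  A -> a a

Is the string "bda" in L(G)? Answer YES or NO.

CNF form of G:
  S -> T0 T1 | T1 A | d
  A -> T0 T0
  T0 -> a
  T1 -> b

CYK fill:
  [0..0]={T1}  "b"  orig:{}
  [1..1]={S}  "d"
  [2..2]={T0}  "a"  orig:{}
  [0..1]=∅  "bd"
  [1..2]=∅  "da"
  [0..2]=∅  "bda"

S ∉ T[0,2] ⇒ NO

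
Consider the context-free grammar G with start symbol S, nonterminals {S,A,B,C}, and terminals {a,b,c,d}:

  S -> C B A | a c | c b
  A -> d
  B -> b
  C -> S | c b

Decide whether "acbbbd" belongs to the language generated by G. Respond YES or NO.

CNF form of G:
  S -> C X4 | T0 T1 | T1 T2
  A -> d
  B -> b
  C -> C X3 | T0 T1 | T1 T2
  T0 -> a
  T1 -> c
  T2 -> b
  X3 -> B A
  X4 -> B A

CYK table (by increasing span):
  T[0,0] 'a' = {T0}  orig:{}
  T[1,1] 'c' = {T1}  orig:{}
  T[2,2] 'b' = {B,T2}  orig:{B}
  T[3,3] 'b' = {B,T2}  orig:{B}
  T[4,4] 'b' = {B,T2}  orig:{B}
  T[5,5] 'd' = {A}
  T[0,1] 'ac' = {C,S}
  T[1,2] 'cb' = {C,S}
  T[2,3] 'bb' = ∅
  T[3,4] 'bb' = ∅
  T[4,5] 'bd' = {X3,X4}  orig:{}
  T[0,2] 'acb' = ∅
  T[1,3] 'cbb' = ∅
  T[2,4] 'bbb' = ∅
  T[3,5] 'bbd' = ∅
  T[0,3] 'acbb' = ∅
  T[1,4] 'cbbb' = ∅
  T[2,5] 'bbbd' = ∅
  T[0,4] 'acbbb' = ∅
  T[1,5] 'cbbbd' = ∅
  T[0,5] 'acbbbd' = ∅

S ∉ T[0,5] ⇒ NO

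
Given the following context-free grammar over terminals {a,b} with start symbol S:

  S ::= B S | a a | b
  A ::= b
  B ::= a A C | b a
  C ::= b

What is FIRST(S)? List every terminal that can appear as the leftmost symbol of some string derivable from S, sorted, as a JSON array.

FIRST sets, iterate to fixpoint:
pass 1:
  A via A→b: +{b}
  B via B→a A C: +{a}
  B via B→b a: +{b}
  C via C→b: +{b}
  S via S→B S: +{a,b}
  S: {a,b}  A: {b}  B: {a,b}  C: {b}
pass 2: — fixpoint
  S: {a,b}  A: {b}  B: {a,b}  C: {b}

FIRST(S) = ["a", "b"]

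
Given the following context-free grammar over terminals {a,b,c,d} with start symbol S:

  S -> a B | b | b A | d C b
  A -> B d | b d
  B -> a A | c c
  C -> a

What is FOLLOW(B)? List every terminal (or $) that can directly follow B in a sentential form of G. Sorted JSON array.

Compute FIRST by fixpoint:
pass 1:
  A via A→b d: +{b}
  B via B→a A: +{a}
  B via B→c c: +{c}
  C via C→a: +{a}
  S via S→a B: +{a}
  S via S→b: +{b}
  S via S→d C b: +{d}
  FIRST[S]={a,b,d}  FIRST[A]={b}  FIRST[B]={a,c}  FIRST[C]={a}
pass 2:
  A via A→B d: +{a,c}
  FIRST[S]={a,b,d}  FIRST[A]={a,b,c}  FIRST[B]={a,c}  FIRST[C]={a}
pass 3: (stable)
  FIRST[S]={a,b,d}  FIRST[A]={a,b,c}  FIRST[B]={a,c}  FIRST[C]={a}

FOLLOW iteration:
FOLLOW(S) := {$}
[1]
  A→B d: FOLLOW(B) ⊇ FIRST(d) = {d}; new: +{d}
  B→a A: FOLLOW(A) ⊇ FOLLOW(B) ⊇ {d}; new: +{d}
  S→a B: FOLLOW(B) ⊇ FOLLOW(S) ⊇ {$}; new: +{$}
  S→b A: FOLLOW(A) ⊇ FOLLOW(S) ⊇ {$}; new: +{$}
  S→d C b: FOLLOW(C) ⊇ FIRST(b) = {b}; new: +{b}
  S: {$}  A: {$,d}  B: {$,d}  C: {b}
[2] — fixpoint
  S: {$}  A: {$,d}  B: {$,d}  C: {b}

FOLLOW(B) = ["$", "d"]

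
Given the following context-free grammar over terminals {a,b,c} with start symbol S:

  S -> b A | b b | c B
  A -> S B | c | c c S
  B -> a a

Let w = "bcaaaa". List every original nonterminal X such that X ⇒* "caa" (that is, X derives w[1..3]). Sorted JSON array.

Convert to CNF:
  S -> T0 B | T2 A | T2 T2
  A -> S B | T0 X3 | c
  B -> T1 T1
  T0 -> c
  T1 -> a
  T2 -> b
  X3 -> T0 S

CYK table (by increasing span) — only the sub-triangle for w[1..3]:
  cell(1,1) c: {A,T0}  orig:{A}
  cell(2,2) a: {T1}  orig:{}
  cell(3,3) a: {T1}  orig:{}
  cell(1,2) ca: ∅
  cell(2,3) aa: {B}
  cell(1,3) caa: {S}

Original NTs in T[1,3] deriving "caa": ["S"]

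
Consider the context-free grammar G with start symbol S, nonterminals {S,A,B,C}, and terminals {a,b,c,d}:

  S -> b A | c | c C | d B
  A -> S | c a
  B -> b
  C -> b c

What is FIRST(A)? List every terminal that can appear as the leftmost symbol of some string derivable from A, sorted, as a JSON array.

Compute FIRST by fixpoint:
iter 1:
  A via A→c a: +{c}
  B via B→b: +{b}
  C via C→b c: +{b}
  S via S→b A: +{b}
  S via S→c: +{c}
  S via S→d B: +{d}
  S: {b,c,d}  A: {c}  B: {b}  C: {b}
iter 2:
  A via A→S: +{b,d}
  S: {b,c,d}  A: {b,c,d}  B: {b}  C: {b}
iter 3: (stable)
  S: {b,c,d}  A: {b,c,d}  B: {b}  C: {b}

FIRST(A) = ["b", "c", "d"]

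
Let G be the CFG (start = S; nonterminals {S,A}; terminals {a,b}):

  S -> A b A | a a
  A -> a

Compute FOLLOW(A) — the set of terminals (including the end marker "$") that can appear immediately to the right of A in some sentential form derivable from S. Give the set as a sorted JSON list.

FIRST iteration:
iter 1:
  A via A→a: +{a}
  S via S→A b A: +{a}
  FIRST(S)={a}  FIRST(A)={a}
iter 2: — fixpoint
  FIRST(S)={a}  FIRST(A)={a}

Compute FOLLOW by fixpoint:
FOLLOW(S) := {$}
round 1:
  S→A b A: FOLLOW(A) ⊇ FIRST(b) = {b}; new: +{b}
  S→A b A: FOLLOW(A) ⊇ FOLLOW(S) ⊇ {$}; new: +{$}
  FOLLOW(S)={$}  FOLLOW(A)={$,b}
round 2: (no change)
  FOLLOW(S)={$}  FOLLOW(A)={$,b}

FOLLOW(A) = ["$", "b"]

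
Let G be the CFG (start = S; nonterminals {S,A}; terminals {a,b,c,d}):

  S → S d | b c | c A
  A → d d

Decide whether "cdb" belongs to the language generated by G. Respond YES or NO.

CNF form of G:
  S -> S T0 | T1 T2 | T2 A
  A -> T0 T0
  T0 -> d
  T1 -> b
  T2 -> c

CYK fill:
  T[0,0] 'c' = {T2}  orig:{}
  T[1,1] 'd' = {T0}  orig:{}
  T[2,2] 'b' = {T1}  orig:{}
  T[0,1] 'cd' = ∅
  T[1,2] 'db' = ∅
  T[0,2] 'cdb' = ∅

S ∉ T[0,2] ⇒ NO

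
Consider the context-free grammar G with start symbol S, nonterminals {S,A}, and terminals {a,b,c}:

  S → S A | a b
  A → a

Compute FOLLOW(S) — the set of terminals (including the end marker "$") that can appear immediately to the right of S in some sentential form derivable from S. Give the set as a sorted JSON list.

FIRST iteration:
round 1:
  A via A→a: +{a}
  S via S→a b: +{a}
  S: {a}  A: {a}
round 2: (stable)
  S: {a}  A: {a}

FOLLOW iteration:
seed FOLLOW(S) with $
iter 1:
  S→S A: FOLLOW(S) ⊇ FIRST(A) = {a}; new: +{a}
  S→S A: FOLLOW(A) ⊇ FOLLOW(S) ⊇ {$,a}; new: +{$,a}
  S: {$,a}  A: {$,a}
iter 2: — fixpoint
  S: {$,a}  A: {$,a}

FOLLOW(S) = ["$", "a"]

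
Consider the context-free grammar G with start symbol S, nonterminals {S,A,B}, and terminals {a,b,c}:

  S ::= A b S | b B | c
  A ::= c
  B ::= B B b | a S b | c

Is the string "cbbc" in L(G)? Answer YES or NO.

CNF form of G:
  S -> A X4 | T0 B | c
  A -> c
  B -> B X2 | T1 X3 | c
  T0 -> b
  T1 -> a
  X2 -> B T0
  X3 -> S T0
  X4 -> T0 S

CYK table (by increasing span):
  [0..0]={A,B,S}  "c"
  [1..1]={T0}  "b"  orig:{}
  [2..2]={T0}  "b"  orig:{}
  [3..3]={A,B,S}  "c"
  [0..1]={X2,X3}  "cb"  orig:{}
  [1..2]=∅  "bb"
  [2..3]={S,X4}  "bc"  orig:{S}
  [0..2]=∅  "cbb"
  [1..3]={X4}  "bbc"  orig:{}
  [0..3]={S}  "cbbc"

S ∈ T[0,3] ⇒ YES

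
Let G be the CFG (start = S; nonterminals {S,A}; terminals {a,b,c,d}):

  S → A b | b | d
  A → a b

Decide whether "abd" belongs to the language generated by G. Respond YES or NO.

CNF form of G:
  S -> A T1 | b | d
  A -> T0 T1
  T0 -> a
  T1 -> b

CYK table (by increasing span):
  [0..0]={T0}  "a"  orig:{}
  [1..1]={S,T1}  "b"  orig:{S}
  [2..2]={S}  "d"
  [0..1]={A}  "ab"
  [1..2]=∅  "bd"
  [0..2]=∅  "abd"

S ∉ T[0,2] ⇒ NO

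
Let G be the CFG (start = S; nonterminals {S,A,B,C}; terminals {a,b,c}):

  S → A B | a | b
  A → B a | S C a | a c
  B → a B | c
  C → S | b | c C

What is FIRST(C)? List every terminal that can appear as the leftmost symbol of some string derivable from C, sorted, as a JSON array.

FIRST iteration:
round 1:
  A via A→a c: +{a}
  B via B→a B: +{a}
  B via B→c: +{c}
  C via C→b: +{b}
  C via C→c C: +{c}
  S via S→A B: +{a}
  S via S→b: +{b}
  FIRST[S]={a,b}  FIRST[A]={a}  FIRST[B]={a,c}  FIRST[C]={b,c}
round 2:
  A via A→B a: +{c}
  A via A→S C a: +{b}
  C via C→S: +{a}
  S via S→A B: +{c}
  FIRST[S]={a,b,c}  FIRST[A]={a,b,c}  FIRST[B]={a,c}  FIRST[C]={a,b,c}
round 3: done
  FIRST[S]={a,b,c}  FIRST[A]={a,b,c}  FIRST[B]={a,c}  FIRST[C]={a,b,c}

FIRST(C) = ["a", "b", "c"]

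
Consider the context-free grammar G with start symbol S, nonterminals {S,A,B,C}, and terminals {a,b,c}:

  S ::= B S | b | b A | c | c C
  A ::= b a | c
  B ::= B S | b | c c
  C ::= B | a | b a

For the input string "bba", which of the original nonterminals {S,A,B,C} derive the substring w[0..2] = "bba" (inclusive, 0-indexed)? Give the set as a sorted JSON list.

CNF form of G:
  S -> B S | T0 A | T2 C | b | c
  A -> T0 T1 | c
  B -> B S | T2 T2 | b
  C -> B S | T0 T1 | T2 T2 | a | b
  T0 -> b
  T1 -> a
  T2 -> c

CYK fill, restricted to cells inside w[0..2]:
  cell(0,0) b: {B,C,S,T0}  orig:{B,C,S}
  cell(1,1) b: {B,C,S,T0}  orig:{B,C,S}
  cell(2,2) a: {C,T1}  orig:{C}
  cell(0,1) bb: {B,C,S}
  cell(1,2) ba: {A,C}
  cell(0,2) bba: {S}

Original NTs in T[0,2] deriving "bba": ["S"]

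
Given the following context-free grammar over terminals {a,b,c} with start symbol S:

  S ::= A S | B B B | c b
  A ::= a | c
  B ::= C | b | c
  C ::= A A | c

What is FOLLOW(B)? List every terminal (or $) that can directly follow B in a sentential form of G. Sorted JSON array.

FIRST iteration:
pass 1:
  A via A→a: +{a}
  A via A→c: +{c}
  B via B→b: +{b}
  B via B→c: +{c}
  C via C→A A: +{a,c}
  S via S→A S: +{a,c}
  S via S→B B B: +{b}
  FIRST(S)={a,b,c}  FIRST(A)={a,c}  FIRST(B)={b,c}  FIRST(C)={a,c}
pass 2:
  B via B→C: +{a}
  FIRST(S)={a,b,c}  FIRST(A)={a,c}  FIRST(B)={a,b,c}  FIRST(C)={a,c}
pass 3: done
  FIRST(S)={a,b,c}  FIRST(A)={a,c}  FIRST(B)={a,b,c}  FIRST(C)={a,c}

Compute FOLLOW by fixpoint:
FOLLOW(S) := {$}
round 1:
  C→A A: FOLLOW(A) ⊇ FIRST(A) = {a,c}; new: +{a,c}
  S→A S: FOLLOW(A) ⊇ FIRST(S) = {a,b,c}; new: +{b}
  S→B B B: FOLLOW(B) ⊇ FIRST(B) = {a,b,c}; new: +{a,b,c}
  S→B B B: FOLLOW(B) ⊇ FOLLOW(S) ⊇ {$}; new: +{$}
  FOLLOW(S)={$}  FOLLOW(A)={a,b,c}  FOLLOW(B)={$,a,b,c}  FOLLOW(C)={}
round 2:
  B→C: FOLLOW(C) ⊇ FOLLOW(B) ⊇ {$,a,b,c}; new: +{$,a,b,c}
  C→A A: FOLLOW(A) ⊇ FOLLOW(C) ⊇ {$,a,b,c}; new: +{$}
  FOLLOW(S)={$}  FOLLOW(A)={$,a,b,c}  FOLLOW(B)={$,a,b,c}  FOLLOW(C)={$,a,b,c}
round 3: done
  FOLLOW(S)={$}  FOLLOW(A)={$,a,b,c}  FOLLOW(B)={$,a,b,c}  FOLLOW(C)={$,a,b,c}

FOLLOW(B) = ["$", "a", "b", "c"]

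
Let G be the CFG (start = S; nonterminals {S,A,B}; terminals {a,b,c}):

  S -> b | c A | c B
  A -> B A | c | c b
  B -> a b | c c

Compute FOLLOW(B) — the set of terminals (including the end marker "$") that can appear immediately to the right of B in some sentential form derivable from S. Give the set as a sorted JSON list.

FIRST sets, iterate to fixpoint:
[1]
  A via A→c: +{c}
  B via B→a b: +{a}
  B via B→c c: +{c}
  S via S→b: +{b}
  S via S→c A: +{c}
  FIRST(S)={b,c}  FIRST(A)={c}  FIRST(B)={a,c}
[2]
  A via A→B A: +{a}
  FIRST(S)={b,c}  FIRST(A)={a,c}  FIRST(B)={a,c}
[3] (no change)
  FIRST(S)={b,c}  FIRST(A)={a,c}  FIRST(B)={a,c}

FOLLOW iteration:
initialize: $ ∈ FOLLOW(S)
round 1:
  A→B A: FOLLOW(B) ⊇ FIRST(A) = {a,c}; new: +{a,c}
  S→c A: FOLLOW(A) ⊇ FOLLOW(S) ⊇ {$}; new: +{$}
  S→c B: FOLLOW(B) ⊇ FOLLOW(S) ⊇ {$}; new: +{$}
  FOLLOW(S)={$}  FOLLOW(A)={$}  FOLLOW(B)={$,a,c}
round 2: — fixpoint
  FOLLOW(S)={$}  FOLLOW(A)={$}  FOLLOW(B)={$,a,c}

FOLLOW(B) = ["$", "a", "c"]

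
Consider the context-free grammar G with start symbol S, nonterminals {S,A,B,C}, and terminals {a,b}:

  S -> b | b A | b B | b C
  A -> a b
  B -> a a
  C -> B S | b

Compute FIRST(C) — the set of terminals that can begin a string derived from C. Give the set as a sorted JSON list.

FIRST iteration:
pass 1:
  A via A→a b: +{a}
  B via B→a a: +{a}
  C via C→B S: +{a}
  C via C→b: +{b}
  S via S→b: +{b}
  FIRST[S]={b}  FIRST[A]={a}  FIRST[B]={a}  FIRST[C]={a,b}
pass 2: done
  FIRST[S]={b}  FIRST[A]={a}  FIRST[B]={a}  FIRST[C]={a,b}

FIRST(C) = ["a", "b"]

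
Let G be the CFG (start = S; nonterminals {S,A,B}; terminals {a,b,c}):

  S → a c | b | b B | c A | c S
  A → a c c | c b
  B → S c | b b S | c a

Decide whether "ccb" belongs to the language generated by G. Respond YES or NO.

CNF form of G:
  S -> T0 T1 | T1 A | T1 S | T2 B | b
  A -> T0 X3 | T1 T2
  B -> S T1 | T1 T0 | T2 X4
  T0 -> a
  T1 -> c
  T2 -> b
  X3 -> T1 T1
  X4 -> T2 S

Fill CYK table bottom-up:
  T[0,0] 'c' = {T1}  orig:{}
  T[1,1] 'c' = {T1}  orig:{}
  T[2,2] 'b' = {S,T2}  orig:{S}
  T[0,1] 'cc' = {X3}  orig:{}
  T[1,2] 'cb' = {A,S}
  T[0,2] 'ccb' = {S}

S ∈ T[0,2] ⇒ YES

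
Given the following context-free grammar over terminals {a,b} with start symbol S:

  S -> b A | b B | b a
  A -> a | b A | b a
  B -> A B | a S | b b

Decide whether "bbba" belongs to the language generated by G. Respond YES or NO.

Convert to CNF:
  S -> T0 A | T0 B | T0 T1
  A -> T0 A | T0 T1 | a
  B -> A B | T0 T0 | T1 S
  T0 -> b
  T1 -> a

CYK fill:
  T[0,0] 'b' = {T0}  orig:{}
  T[1,1] 'b' = {T0}  orig:{}
  T[2,2] 'b' = {T0}  orig:{}
  T[3,3] 'a' = {A,T1}  orig:{A}
  T[0,1] 'bb' = {B}
  T[1,2] 'bb' = {B}
  T[2,3] 'ba' = {A,S}
  T[0,2] 'bbb' = {S}
  T[1,3] 'bba' = {A,S}
  T[0,3] 'bbba' = {A,S}

S ∈ T[0,3] ⇒ YES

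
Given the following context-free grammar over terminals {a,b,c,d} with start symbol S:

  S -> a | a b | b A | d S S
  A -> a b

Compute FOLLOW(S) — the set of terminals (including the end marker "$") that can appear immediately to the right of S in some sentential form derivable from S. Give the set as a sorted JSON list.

Compute FIRST by fixpoint:
[1]
  A via A→a b: +{a}
  S via S→a: +{a}
  S via S→b A: +{b}
  S via S→d S S: +{d}
  FIRST[S]={a,b,d}  FIRST[A]={a}
[2] (stable)
  FIRST[S]={a,b,d}  FIRST[A]={a}

Compute FOLLOW by fixpoint:
initialize: $ ∈ FOLLOW(S)
pass 1:
  S→b A: FOLLOW(A) ⊇ FOLLOW(S) ⊇ {$}; new: +{$}
  S→d S S: FOLLOW(S) ⊇ FIRST(S) = {a,b,d}; new: +{a,b,d}
  S: {$,a,b,d}  A: {$}
pass 2:
  S→b A: FOLLOW(A) ⊇ FOLLOW(S) ⊇ {$,a,b,d}; new: +{a,b,d}
  S: {$,a,b,d}  A: {$,a,b,d}
pass 3: — fixpoint
  S: {$,a,b,d}  A: {$,a,b,d}

FOLLOW(S) = ["$", "a", "b", "d"]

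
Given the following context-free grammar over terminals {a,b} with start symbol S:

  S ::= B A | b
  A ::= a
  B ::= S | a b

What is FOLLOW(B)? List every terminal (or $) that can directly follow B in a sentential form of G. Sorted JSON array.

FIRST iteration:
iter 1:
  A via A→a: +{a}
  B via B→a b: +{a}
  S via S→B A: +{a}
  S via S→b: +{b}
  FIRST(S)={a,b}  FIRST(A)={a}  FIRST(B)={a}
iter 2:
  B via B→S: +{b}
  FIRST(S)={a,b}  FIRST(A)={a}  FIRST(B)={a,b}
iter 3: (stable)
  FIRST(S)={a,b}  FIRST(A)={a}  FIRST(B)={a,b}

FOLLOW sets:
seed FOLLOW(S) with $
[1]
  S→B A: FOLLOW(B) ⊇ FIRST(A) = {a}; new: +{a}
  S→B A: FOLLOW(A) ⊇ FOLLOW(S) ⊇ {$}; new: +{$}
  FOLLOW[S]={$}  FOLLOW[A]={$}  FOLLOW[B]={a}
[2]
  B→S: FOLLOW(S) ⊇ FOLLOW(B) ⊇ {a}; new: +{a}
  S→B A: FOLLOW(A) ⊇ FOLLOW(S) ⊇ {$,a}; new: +{a}
  FOLLOW[S]={$,a}  FOLLOW[A]={$,a}  FOLLOW[B]={a}
[3] done
  FOLLOW[S]={$,a}  FOLLOW[A]={$,a}  FOLLOW[B]={a}

FOLLOW(B) = ["a"]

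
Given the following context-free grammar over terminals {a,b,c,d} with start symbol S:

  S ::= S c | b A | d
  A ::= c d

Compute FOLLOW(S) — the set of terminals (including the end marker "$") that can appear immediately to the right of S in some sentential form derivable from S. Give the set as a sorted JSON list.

FIRST iteration:
[1]
  A via A→c d: +{c}
  S via S→b A: +{b}
  S via S→d: +{d}
  S: {b,d}  A: {c}
[2] — fixpoint
  S: {b,d}  A: {c}

FOLLOW iteration:
seed FOLLOW(S) with $
iter 1:
  S→S c: FOLLOW(S) ⊇ FIRST(c) = {c}; new: +{c}
  S→b A: FOLLOW(A) ⊇ FOLLOW(S) ⊇ {$,c}; new: +{$,c}
  FOLLOW(S)={$,c}  FOLLOW(A)={$,c}
iter 2: (no change)
  FOLLOW(S)={$,c}  FOLLOW(A)={$,c}

FOLLOW(S) = ["$", "c"]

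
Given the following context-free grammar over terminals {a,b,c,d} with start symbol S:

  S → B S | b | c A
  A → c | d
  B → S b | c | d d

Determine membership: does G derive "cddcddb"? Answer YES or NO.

Convert to CNF:
  S -> B S | T2 A | b
  A -> c | d
  B -> S T0 | T1 T1 | c
  T0 -> b
  T1 -> d
  T2 -> c

CYK fill:
  [0..0]={A,B,T2}  "c"  orig:{A,B}
  [1..1]={A,T1}  "d"  orig:{A}
  [2..2]={A,T1}  "d"  orig:{A}
  [3..3]={A,B,T2}  "c"  orig:{A,B}
  [4..4]={A,T1}  "d"  orig:{A}
  [5..5]={A,T1}  "d"  orig:{A}
  [6..6]={S,T0}  "b"  orig:{S}
  [0..1]={S}  "cd"
  [1..2]={B}  "dd"
  [2..3]=∅  "dc"
  [3..4]={S}  "cd"
  [4..5]={B}  "dd"
  [5..6]=∅  "db"
  [0..2]=∅  "cdd"
  [1..3]=∅  "ddc"
  [2..4]=∅  "dcd"
  [3..5]=∅  "cdd"
  [4..6]={S}  "ddb"
  [0..3]=∅  "cddc"
  [1..4]={S}  "ddcd"
  [2..5]=∅  "dcdd"
  [3..6]={S}  "cddb"
  [0..4]={S}  "cddcd"
  [1..5]=∅  "ddcdd"
  [2..6]=∅  "dcddb"
  [0..5]=∅  "cddcdd"
  [1..6]={S}  "ddcddb"
  [0..6]={S}  "cddcddb"

S ∈ T[0,6] ⇒ YES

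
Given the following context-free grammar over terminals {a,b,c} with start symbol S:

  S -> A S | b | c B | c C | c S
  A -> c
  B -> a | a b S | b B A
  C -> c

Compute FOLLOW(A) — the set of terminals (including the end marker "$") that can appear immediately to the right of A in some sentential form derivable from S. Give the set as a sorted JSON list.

Compute FIRST by fixpoint:
pass 1:
  A via A→c: +{c}
  B via B→a: +{a}
  B via B→b B A: +{b}
  C via C→c: +{c}
  S via S→A S: +{c}
  S via S→b: +{b}
  FIRST[S]={b,c}  FIRST[A]={c}  FIRST[B]={a,b}  FIRST[C]={c}
pass 2: (stable)
  FIRST[S]={b,c}  FIRST[A]={c}  FIRST[B]={a,b}  FIRST[C]={c}

FOLLOW sets:
seed FOLLOW(S) with $
round 1:
  B→b B A: FOLLOW(B) ⊇ FIRST(A) = {c}; new: +{c}
  B→b B A: FOLLOW(A) ⊇ FOLLOW(B) ⊇ {c}; new: +{c}
  S→A S: FOLLOW(A) ⊇ FIRST(S) = {b,c}; new: +{b}
  S→c B: FOLLOW(B) ⊇ FOLLOW(S) ⊇ {$}; new: +{$}
  S→c C: FOLLOW(C) ⊇ FOLLOW(S) ⊇ {$}; new: +{$}
  FOLLOW(S)={$}  FOLLOW(A)={b,c}  FOLLOW(B)={$,c}  FOLLOW(C)={$}
round 2:
  B→a b S: FOLLOW(S) ⊇ FOLLOW(B) ⊇ {$,c}; new: +{c}
  B→b B A: FOLLOW(A) ⊇ FOLLOW(B) ⊇ {$,c}; new: +{$}
  S→c C: FOLLOW(C) ⊇ FOLLOW(S) ⊇ {$,c}; new: +{c}
  FOLLOW(S)={$,c}  FOLLOW(A)={$,b,c}  FOLLOW(B)={$,c}  FOLLOW(C)={$,c}
round 3: done
  FOLLOW(S)={$,c}  FOLLOW(A)={$,b,c}  FOLLOW(B)={$,c}  FOLLOW(C)={$,c}

FOLLOW(A) = ["$", "b", "c"]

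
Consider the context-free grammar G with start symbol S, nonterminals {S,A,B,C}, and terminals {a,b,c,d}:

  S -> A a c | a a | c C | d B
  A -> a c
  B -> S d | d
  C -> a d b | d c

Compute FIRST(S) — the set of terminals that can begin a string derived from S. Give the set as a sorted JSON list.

FIRST sets, iterate to fixpoint:
iter 1:
  A via A→a c: +{a}
  B via B→d: +{d}
  C via C→a d b: +{a}
  C via C→d c: +{d}
  S via S→A a c: +{a}
  S via S→c C: +{c}
  S via S→d B: +{d}
  FIRST[S]={a,c,d}  FIRST[A]={a}  FIRST[B]={d}  FIRST[C]={a,d}
iter 2:
  B via B→S d: +{a,c}
  FIRST[S]={a,c,d}  FIRST[A]={a}  FIRST[B]={a,c,d}  FIRST[C]={a,d}
iter 3: done
  FIRST[S]={a,c,d}  FIRST[A]={a}  FIRST[B]={a,c,d}  FIRST[C]={a,d}

FIRST(S) = ["a", "c", "d"]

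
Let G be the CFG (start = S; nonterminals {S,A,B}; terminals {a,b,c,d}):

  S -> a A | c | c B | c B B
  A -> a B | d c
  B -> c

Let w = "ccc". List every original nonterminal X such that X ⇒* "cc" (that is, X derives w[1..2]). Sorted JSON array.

CNF form of G:
  S -> T0 A | T2 B | T2 X3 | c
  A -> T0 B | T1 T2
  B -> c
  T0 -> a
  T1 -> d
  T2 -> c
  X3 -> B B

Fill CYK table bottom-up — only the sub-triangle for w[1..2]:
  cell(1,1) c: {B,S,T2}  orig:{B,S}
  cell(2,2) c: {B,S,T2}  orig:{B,S}
  cell(1,2) cc: {S,X3}  orig:{S}

Original NTs in T[1,2] deriving "cc": ["S"]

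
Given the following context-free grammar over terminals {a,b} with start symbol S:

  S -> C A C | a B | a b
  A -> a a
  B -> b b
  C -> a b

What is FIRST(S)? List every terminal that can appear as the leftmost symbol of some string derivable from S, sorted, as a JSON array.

Compute FIRST by fixpoint:
[1]
  A via A→a a: +{a}
  B via B→b b: +{b}
  C via C→a b: +{a}
  S via S→C A C: +{a}
  FIRST(S)={a}  FIRST(A)={a}  FIRST(B)={b}  FIRST(C)={a}
[2] — fixpoint
  FIRST(S)={a}  FIRST(A)={a}  FIRST(B)={b}  FIRST(C)={a}

FIRST(S) = ["a"]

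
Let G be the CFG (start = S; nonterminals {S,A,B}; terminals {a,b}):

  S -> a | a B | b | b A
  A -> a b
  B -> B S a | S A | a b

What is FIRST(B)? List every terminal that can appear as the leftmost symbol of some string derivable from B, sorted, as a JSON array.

Compute FIRST by fixpoint:
round 1:
  A via A→a b: +{a}
  B via B→a b: +{a}
  S via S→a: +{a}
  S via S→b: +{b}
  S: {a,b}  A: {a}  B: {a}
round 2:
  B via B→S A: +{b}
  S: {a,b}  A: {a}  B: {a,b}
round 3: — fixpoint
  S: {a,b}  A: {a}  B: {a,b}

FIRST(B) = ["a", "b"]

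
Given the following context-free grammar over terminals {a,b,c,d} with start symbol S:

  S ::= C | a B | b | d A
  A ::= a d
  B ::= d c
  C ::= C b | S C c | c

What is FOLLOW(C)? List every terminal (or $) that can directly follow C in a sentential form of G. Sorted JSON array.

FIRST iteration:
iter 1:
  A via A→a d: +{a}
  B via B→d c: +{d}
  C via C→c: +{c}
  S via S→C: +{c}
  S via S→a B: +{a}
  S via S→b: +{b}
  S via S→d A: +{d}
  FIRST[S]={a,b,c,d}  FIRST[A]={a}  FIRST[B]={d}  FIRST[C]={c}
iter 2:
  C via C→S C c: +{a,b,d}
  FIRST[S]={a,b,c,d}  FIRST[A]={a}  FIRST[B]={d}  FIRST[C]={a,b,c,d}
iter 3: done
  FIRST[S]={a,b,c,d}  FIRST[A]={a}  FIRST[B]={d}  FIRST[C]={a,b,c,d}

Compute FOLLOW by fixpoint:
initialize: $ ∈ FOLLOW(S)
[1]
  C→C b: FOLLOW(C) ⊇ FIRST(b) = {b}; new: +{b}
  C→S C c: FOLLOW(S) ⊇ FIRST(C) = {a,b,c,d}; new: +{a,b,c,d}
  C→S C c: FOLLOW(C) ⊇ FIRST(c) = {c}; new: +{c}
  S→C: FOLLOW(C) ⊇ FOLLOW(S) ⊇ {$,a,b,c,d}; new: +{$,a,d}
  S→a B: FOLLOW(B) ⊇ FOLLOW(S) ⊇ {$,a,b,c,d}; new: +{$,a,b,c,d}
  S→d A: FOLLOW(A) ⊇ FOLLOW(S) ⊇ {$,a,b,c,d}; new: +{$,a,b,c,d}
  FOLLOW[S]={$,a,b,c,d}  FOLLOW[A]={$,a,b,c,d}  FOLLOW[B]={$,a,b,c,d}  FOLLOW[C]={$,a,b,c,d}
[2] — fixpoint
  FOLLOW[S]={$,a,b,c,d}  FOLLOW[A]={$,a,b,c,d}  FOLLOW[B]={$,a,b,c,d}  FOLLOW[C]={$,a,b,c,d}

FOLLOW(C) = ["$", "a", "b", "c", "d"]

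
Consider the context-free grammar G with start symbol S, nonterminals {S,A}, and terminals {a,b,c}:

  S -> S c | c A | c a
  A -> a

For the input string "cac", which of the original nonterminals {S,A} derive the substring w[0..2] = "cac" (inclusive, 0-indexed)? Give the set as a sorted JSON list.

Convert to CNF:
  S -> S T0 | T0 A | T0 T1
  A -> a
  T0 -> c
  T1 -> a

CYK table (by increasing span) — only the sub-triangle for w[0..2]:
  cell(0,0) c: {T0}  orig:{}
  cell(1,1) a: {A,T1}  orig:{A}
  cell(2,2) c: {T0}  orig:{}
  cell(0,1) ca: {S}
  cell(1,2) ac: ∅
  cell(0,2) cac: {S}

Original NTs in T[0,2] deriving "cac": ["S"]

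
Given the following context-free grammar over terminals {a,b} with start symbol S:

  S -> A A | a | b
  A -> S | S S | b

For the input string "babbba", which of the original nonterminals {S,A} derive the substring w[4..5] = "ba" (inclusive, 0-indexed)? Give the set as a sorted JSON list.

CNF form of G:
  S -> A A | a | b
  A -> A A | S S | a | b

CYK table (by increasing span) — only the sub-triangle for w[4..5]:
  T[4,4] 'b' = {A,S}
  T[5,5] 'a' = {A,S}
  T[4,5] 'ba' = {A,S}

Original NTs in T[4,5] deriving "ba": ["A", "S"]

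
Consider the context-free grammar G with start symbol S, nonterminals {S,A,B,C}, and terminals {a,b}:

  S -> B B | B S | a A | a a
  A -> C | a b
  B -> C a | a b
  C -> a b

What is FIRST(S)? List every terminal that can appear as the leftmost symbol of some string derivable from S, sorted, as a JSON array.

Compute FIRST by fixpoint:
[1]
  A via A→a b: +{a}
  B via B→a b: +{a}
  C via C→a b: +{a}
  S via S→B B: +{a}
  FIRST[S]={a}  FIRST[A]={a}  FIRST[B]={a}  FIRST[C]={a}
[2] done
  FIRST[S]={a}  FIRST[A]={a}  FIRST[B]={a}  FIRST[C]={a}

FIRST(S) = ["a"]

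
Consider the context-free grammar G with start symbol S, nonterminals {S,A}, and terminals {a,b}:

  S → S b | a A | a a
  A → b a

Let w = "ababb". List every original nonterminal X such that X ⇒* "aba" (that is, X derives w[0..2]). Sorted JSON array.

Convert to CNF:
  S -> S T0 | T1 A | T1 T1
  A -> T0 T1
  T0 -> b
  T1 -> a

CYK fill (cells [i..j] with 0 ≤ i ≤ j ≤ 2 only):
  T[0,0] 'a' = {T1}  orig:{}
  T[1,1] 'b' = {T0}  orig:{}
  T[2,2] 'a' = {T1}  orig:{}
  T[0,1] 'ab' = ∅
  T[1,2] 'ba' = {A}
  T[0,2] 'aba' = {S}

Original NTs in T[0,2] deriving "aba": ["S"]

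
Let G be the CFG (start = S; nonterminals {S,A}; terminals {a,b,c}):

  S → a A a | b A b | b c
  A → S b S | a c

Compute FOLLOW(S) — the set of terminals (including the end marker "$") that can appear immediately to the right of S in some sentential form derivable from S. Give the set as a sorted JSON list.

Compute FIRST by fixpoint:
pass 1:
  A via A→a c: +{a}
  S via S→a A a: +{a}
  S via S→b A b: +{b}
  FIRST(S)={a,b}  FIRST(A)={a}
pass 2:
  A via A→S b S: +{b}
  FIRST(S)={a,b}  FIRST(A)={a,b}
pass 3: (stable)
  FIRST(S)={a,b}  FIRST(A)={a,b}

FOLLOW iteration:
seed FOLLOW(S) with $
round 1:
  A→S b S: FOLLOW(S) ⊇ FIRST(b) = {b}; new: +{b}
  S→a A a: FOLLOW(A) ⊇ FIRST(a) = {a}; new: +{a}
  S→b A b: FOLLOW(A) ⊇ FIRST(b) = {b}; new: +{b}
  FOLLOW[S]={$,b}  FOLLOW[A]={a,b}
round 2:
  A→S b S: FOLLOW(S) ⊇ FOLLOW(A) ⊇ {a,b}; new: +{a}
  FOLLOW[S]={$,a,b}  FOLLOW[A]={a,b}
round 3: — fixpoint
  FOLLOW[S]={$,a,b}  FOLLOW[A]={a,b}

FOLLOW(S) = ["$", "a", "b"]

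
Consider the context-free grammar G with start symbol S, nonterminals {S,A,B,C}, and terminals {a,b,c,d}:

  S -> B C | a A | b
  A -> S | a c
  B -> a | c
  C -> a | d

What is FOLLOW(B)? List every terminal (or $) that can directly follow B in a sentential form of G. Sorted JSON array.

FIRST sets, iterate to fixpoint:
round 1:
  A via A→a c: +{a}
  B via B→a: +{a}
  B via B→c: +{c}
  C via C→a: +{a}
  C via C→d: +{d}
  S via S→B C: +{a,c}
  S via S→b: +{b}
  FIRST[S]={a,b,c}  FIRST[A]={a}  FIRST[B]={a,c}  FIRST[C]={a,d}
round 2:
  A via A→S: +{b,c}
  FIRST[S]={a,b,c}  FIRST[A]={a,b,c}  FIRST[B]={a,c}  FIRST[C]={a,d}
round 3: (no change)
  FIRST[S]={a,b,c}  FIRST[A]={a,b,c}  FIRST[B]={a,c}  FIRST[C]={a,d}

Compute FOLLOW by fixpoint:
FOLLOW(S) := {$}
iter 1:
  S→B C: FOLLOW(B) ⊇ FIRST(C) = {a,d}; new: +{a,d}
  S→B C: FOLLOW(C) ⊇ FOLLOW(S) ⊇ {$}; new: +{$}
  S→a A: FOLLOW(A) ⊇ FOLLOW(S) ⊇ {$}; new: +{$}
  FOLLOW[S]={$}  FOLLOW[A]={$}  FOLLOW[B]={a,d}  FOLLOW[C]={$}
iter 2: (no change)
  FOLLOW[S]={$}  FOLLOW[A]={$}  FOLLOW[B]={a,d}  FOLLOW[C]={$}

FOLLOW(B) = ["a", "d"]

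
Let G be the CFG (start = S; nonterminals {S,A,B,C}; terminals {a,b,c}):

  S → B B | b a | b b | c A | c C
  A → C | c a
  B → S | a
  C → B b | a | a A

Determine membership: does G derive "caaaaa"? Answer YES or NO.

Convert to CNF:
  S -> B B | T0 T0 | T0 T1 | T2 A | T2 C
  A -> B T0 | T1 A | T2 T1 | a
  B -> B B | T0 T0 | T0 T1 | T2 A | T2 C | a
  C -> B T0 | T1 A | a
  T0 -> b
  T1 -> a
  T2 -> c

CYK table (by increasing span):
  [0..0]={T2}  "c"  orig:{}
  [1..1]={A,B,C,T1}  "a"  orig:{A,B,C}
  [2..2]={A,B,C,T1}  "a"  orig:{A,B,C}
  [3..3]={A,B,C,T1}  "a"  orig:{A,B,C}
  [4..4]={A,B,C,T1}  "a"  orig:{A,B,C}
  [5..5]={A,B,C,T1}  "a"  orig:{A,B,C}
  [0..1]={A,B,S}  "ca"
  [1..2]={A,B,C,S}  "aa"
  [2..3]={A,B,C,S}  "aa"
  [3..4]={A,B,C,S}  "aa"
  [4..5]={A,B,C,S}  "aa"
  [0..2]={B,S}  "caa"
  [1..3]={A,B,C,S}  "aaa"
  [2..4]={A,B,C,S}  "aaa"
  [3..5]={A,B,C,S}  "aaa"
  [0..3]={B,S}  "caaa"
  [1..4]={A,B,C,S}  "aaaa"
  [2..5]={A,B,C,S}  "aaaa"
  [0..4]={B,S}  "caaaa"
  [1..5]={A,B,C,S}  "aaaaa"
  [0..5]={B,S}  "caaaaa"

S ∈ T[0,5] ⇒ YES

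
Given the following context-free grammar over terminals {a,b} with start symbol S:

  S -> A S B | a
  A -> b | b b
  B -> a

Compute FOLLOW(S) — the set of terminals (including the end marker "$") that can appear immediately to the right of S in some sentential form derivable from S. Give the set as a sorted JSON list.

FIRST iteration:
pass 1:
  A via A→b: +{b}
  B via B→a: +{a}
  S via S→A S B: +{b}
  S via S→a: +{a}
  FIRST(S)={a,b}  FIRST(A)={b}  FIRST(B)={a}
pass 2: — fixpoint
  FIRST(S)={a,b}  FIRST(A)={b}  FIRST(B)={a}

FOLLOW sets:
initialize: $ ∈ FOLLOW(S)
iter 1:
  S→A S B: FOLLOW(A) ⊇ FIRST(S) = {a,b}; new: +{a,b}
  S→A S B: FOLLOW(S) ⊇ FIRST(B) = {a}; new: +{a}
  S→A S B: FOLLOW(B) ⊇ FOLLOW(S) ⊇ {$,a}; new: +{$,a}
  FOLLOW(S)={$,a}  FOLLOW(A)={a,b}  FOLLOW(B)={$,a}
iter 2: — fixpoint
  FOLLOW(S)={$,a}  FOLLOW(A)={a,b}  FOLLOW(B)={$,a}

FOLLOW(S) = ["$", "a"]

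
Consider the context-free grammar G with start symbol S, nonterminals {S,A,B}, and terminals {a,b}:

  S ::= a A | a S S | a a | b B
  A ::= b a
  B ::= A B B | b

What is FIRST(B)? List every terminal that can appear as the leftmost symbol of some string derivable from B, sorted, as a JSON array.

Compute FIRST by fixpoint:
round 1:
  A via A→b a: +{b}
  B via B→A B B: +{b}
  S via S→a A: +{a}
  S via S→b B: +{b}
  S: {a,b}  A: {b}  B: {b}
round 2: done
  S: {a,b}  A: {b}  B: {b}

FIRST(B) = ["b"]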